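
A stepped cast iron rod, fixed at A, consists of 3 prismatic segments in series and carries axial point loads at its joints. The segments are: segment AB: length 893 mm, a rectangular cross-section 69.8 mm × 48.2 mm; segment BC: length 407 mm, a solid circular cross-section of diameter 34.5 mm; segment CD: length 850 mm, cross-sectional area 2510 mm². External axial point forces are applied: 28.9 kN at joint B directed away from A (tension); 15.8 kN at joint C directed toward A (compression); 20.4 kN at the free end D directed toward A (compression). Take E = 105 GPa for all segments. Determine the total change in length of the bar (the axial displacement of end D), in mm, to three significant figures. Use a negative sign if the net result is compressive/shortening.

Internal axial forces (sectioning from the free end, tension +): N_CD = -20.4 kN, N_BC = -36.2 kN, N_AB = -7.3 kN.
A_AB = 3364 mm².
A_BC = 934.8 mm².
δ_AB = -7300·893/(3364·105000) = -0.01845 mm
δ_BC = -36200·407/(934.8·105000) = -0.1501 mm
δ_CD = -20400·850/(2510·105000) = -0.06579 mm
δ = Σδ_i = -0.2343 mm.

-0.234 mm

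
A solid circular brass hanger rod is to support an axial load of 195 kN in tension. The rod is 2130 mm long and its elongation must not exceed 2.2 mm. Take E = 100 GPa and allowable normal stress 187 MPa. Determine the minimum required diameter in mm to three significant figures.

Required area A ≥ P/σ_allow = 195000/187 = 1043 mm².
For a solid circular section, d ≥ √(4A/π) = 36.44 mm.
Elongation limit: A ≥ PL/(Eδ_allow) = 195000·2130/(100000·2.2) = 1888 mm² ⇒ d ≥ 49.03 mm.
The elongation limit governs.

49.0 mm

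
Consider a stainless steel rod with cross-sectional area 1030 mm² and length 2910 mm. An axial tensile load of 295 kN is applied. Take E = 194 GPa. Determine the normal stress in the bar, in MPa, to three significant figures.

286 MPa

σ = N/A = 295000/1030 = 286.4 MPa.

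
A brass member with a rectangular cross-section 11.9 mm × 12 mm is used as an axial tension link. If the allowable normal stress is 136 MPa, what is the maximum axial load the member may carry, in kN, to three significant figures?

19.4 kN

A = 142.8 mm².
P_max = σ_allow · A = 136 · 142.8 = 19420 N = 19.42 kN.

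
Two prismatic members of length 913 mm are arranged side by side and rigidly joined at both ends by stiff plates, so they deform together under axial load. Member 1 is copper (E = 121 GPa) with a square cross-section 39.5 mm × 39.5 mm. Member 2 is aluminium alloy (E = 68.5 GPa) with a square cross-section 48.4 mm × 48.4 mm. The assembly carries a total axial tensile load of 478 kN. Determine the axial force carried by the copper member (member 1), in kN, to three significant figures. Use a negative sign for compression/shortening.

A_1 = 1560 mm².
A_2 = 2343 mm².
Equal strain + equilibrium ⇒ each member carries load in proportion to AE: A₁E₁ = 188800000 N, A₂E₂ = 160500000 N, ΣAE = 349300000 N.
F₁ = P·A₁E₁/ΣAE = 478000·188800000/349300000 = 258400 N.

258 kN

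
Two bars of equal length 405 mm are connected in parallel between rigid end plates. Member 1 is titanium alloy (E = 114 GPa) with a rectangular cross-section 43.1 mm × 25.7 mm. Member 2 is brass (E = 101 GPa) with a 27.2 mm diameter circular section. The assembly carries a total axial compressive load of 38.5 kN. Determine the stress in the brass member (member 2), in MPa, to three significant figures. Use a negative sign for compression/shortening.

A_1 = 1108 mm².
A_2 = 581.1 mm².
Equal strain + equilibrium ⇒ each member carries load in proportion to AE: A₁E₁ = 126300000 N, A₂E₂ = 58690000 N, ΣAE = 185000000 N.
σ₂ = P·E₂/ΣAE = -38500·101000/185000000 = -21.02 MPa.

-21.0 MPa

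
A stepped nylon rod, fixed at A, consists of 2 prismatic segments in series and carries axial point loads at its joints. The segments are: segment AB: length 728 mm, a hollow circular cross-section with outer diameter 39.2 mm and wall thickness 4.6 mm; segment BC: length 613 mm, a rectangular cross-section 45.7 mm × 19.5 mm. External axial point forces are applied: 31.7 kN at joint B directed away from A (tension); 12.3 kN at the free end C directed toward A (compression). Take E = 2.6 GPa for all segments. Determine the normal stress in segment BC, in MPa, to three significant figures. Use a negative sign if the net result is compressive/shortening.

-13.8 MPa

Internal axial forces (sectioning from the free end, tension +): N_BC = -12.3 kN, N_AB = 19.4 kN.
A_BC = 891.2 mm².
σ_BC = N_BC/A_BC = -12300/891.2 = -13.8 MPa.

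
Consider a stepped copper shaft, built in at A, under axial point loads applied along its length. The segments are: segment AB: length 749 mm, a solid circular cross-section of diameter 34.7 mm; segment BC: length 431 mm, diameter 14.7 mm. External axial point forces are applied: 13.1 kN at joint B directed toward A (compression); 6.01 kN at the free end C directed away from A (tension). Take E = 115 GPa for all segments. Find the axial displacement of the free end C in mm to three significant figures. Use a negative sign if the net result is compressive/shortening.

0.0839 mm

Internal axial forces (sectioning from the free end, tension +): N_BC = 6.01 kN, N_AB = -7.09 kN.
A_AB = 945.7 mm².
A_BC = 169.7 mm².
δ_AB = -7090·749/(945.7·115000) = -0.04883 mm
δ_BC = 6010·431/(169.7·115000) = 0.1327 mm
δ = Σδ_i = 0.08389 mm.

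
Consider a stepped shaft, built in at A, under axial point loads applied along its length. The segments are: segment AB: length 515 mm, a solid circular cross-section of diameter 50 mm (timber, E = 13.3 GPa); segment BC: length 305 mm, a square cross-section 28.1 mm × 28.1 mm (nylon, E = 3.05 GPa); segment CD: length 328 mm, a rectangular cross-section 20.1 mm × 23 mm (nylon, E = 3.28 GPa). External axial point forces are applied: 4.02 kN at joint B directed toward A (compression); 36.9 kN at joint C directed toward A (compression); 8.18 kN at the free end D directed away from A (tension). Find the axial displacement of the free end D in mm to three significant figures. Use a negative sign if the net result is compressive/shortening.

Internal axial forces (sectioning from the free end, tension +): N_CD = 8.18 kN, N_BC = -28.72 kN, N_AB = -32.74 kN.
A_AB = 1963 mm².
A_BC = 789.6 mm².
A_CD = 462.3 mm².
δ_AB = -32740·515/(1963·13300) = -0.6457 mm
δ_BC = -28720·305/(789.6·3050) = -3.637 mm
δ_CD = 8180·328/(462.3·3280) = 1.769 mm
δ = Σδ_i = -2.513 mm.

-2.51 mm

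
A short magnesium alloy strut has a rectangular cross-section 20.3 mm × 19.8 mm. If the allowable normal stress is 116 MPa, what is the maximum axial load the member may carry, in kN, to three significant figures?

46.6 kN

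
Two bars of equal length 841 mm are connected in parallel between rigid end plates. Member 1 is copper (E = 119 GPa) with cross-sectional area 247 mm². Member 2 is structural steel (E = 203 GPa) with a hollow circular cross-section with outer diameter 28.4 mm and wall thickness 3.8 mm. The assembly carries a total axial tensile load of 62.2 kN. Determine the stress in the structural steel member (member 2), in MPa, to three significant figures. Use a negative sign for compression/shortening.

142 MPa

A_2 = 293.7 mm².
Equal strain + equilibrium ⇒ each member carries load in proportion to AE: A₁E₁ = 29390000 N, A₂E₂ = 59620000 N, ΣAE = 89010000 N.
σ₂ = P·E₂/ΣAE = 62200·203000/89010000 = 141.9 MPa.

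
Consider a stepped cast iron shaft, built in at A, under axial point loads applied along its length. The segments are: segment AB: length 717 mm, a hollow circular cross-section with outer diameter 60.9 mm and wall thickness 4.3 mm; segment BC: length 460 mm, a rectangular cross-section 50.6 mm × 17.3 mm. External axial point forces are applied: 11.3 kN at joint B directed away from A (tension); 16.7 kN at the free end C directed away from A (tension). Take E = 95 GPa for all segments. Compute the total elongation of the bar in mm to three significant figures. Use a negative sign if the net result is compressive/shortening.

0.369 mm

Internal axial forces (sectioning from the free end, tension +): N_BC = 16.7 kN, N_AB = 28 kN.
A_AB = 764.6 mm².
A_BC = 875.4 mm².
δ_AB = 28000·717/(764.6·95000) = 0.2764 mm
δ_BC = 16700·460/(875.4·95000) = 0.09237 mm
δ = Σδ_i = 0.3688 mm.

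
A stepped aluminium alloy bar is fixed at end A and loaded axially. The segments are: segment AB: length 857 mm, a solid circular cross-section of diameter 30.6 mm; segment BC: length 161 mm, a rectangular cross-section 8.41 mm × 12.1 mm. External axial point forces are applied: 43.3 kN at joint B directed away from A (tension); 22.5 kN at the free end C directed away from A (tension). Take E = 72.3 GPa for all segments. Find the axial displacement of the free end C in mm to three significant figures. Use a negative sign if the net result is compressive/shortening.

Internal axial forces (sectioning from the free end, tension +): N_BC = 22.5 kN, N_AB = 65.8 kN.
A_AB = 735.4 mm².
A_BC = 101.8 mm².
δ_AB = 65800·857/(735.4·72300) = 1.061 mm
δ_BC = 22500·161/(101.8·72300) = 0.4924 mm
δ = Σδ_i = 1.553 mm.

1.55 mm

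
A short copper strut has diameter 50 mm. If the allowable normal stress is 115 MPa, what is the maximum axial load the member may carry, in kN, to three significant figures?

226 kN

A = 1963 mm².
P_max = σ_allow · A = 115 · 1963 = 225800 N = 225.8 kN.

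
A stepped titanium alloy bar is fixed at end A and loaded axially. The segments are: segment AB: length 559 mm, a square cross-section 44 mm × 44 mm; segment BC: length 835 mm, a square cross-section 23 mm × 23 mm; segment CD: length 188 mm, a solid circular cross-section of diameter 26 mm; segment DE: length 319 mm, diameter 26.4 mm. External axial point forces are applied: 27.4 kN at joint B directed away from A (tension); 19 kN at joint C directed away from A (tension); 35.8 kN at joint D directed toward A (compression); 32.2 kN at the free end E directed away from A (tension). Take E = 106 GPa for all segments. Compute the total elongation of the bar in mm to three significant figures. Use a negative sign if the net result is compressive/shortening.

Internal axial forces (sectioning from the free end, tension +): N_DE = 32.2 kN, N_CD = -3.6 kN, N_BC = 15.4 kN, N_AB = 42.8 kN.
A_AB = 1936 mm².
A_BC = 529 mm².
A_CD = 530.9 mm².
A_DE = 547.4 mm².
δ_AB = 42800·559/(1936·106000) = 0.1166 mm
δ_BC = 15400·835/(529·106000) = 0.2293 mm
δ_CD = -3600·188/(530.9·106000) = -0.01203 mm
δ_DE = 32200·319/(547.4·106000) = 0.177 mm
δ = Σδ_i = 0.5109 mm.

0.511 mm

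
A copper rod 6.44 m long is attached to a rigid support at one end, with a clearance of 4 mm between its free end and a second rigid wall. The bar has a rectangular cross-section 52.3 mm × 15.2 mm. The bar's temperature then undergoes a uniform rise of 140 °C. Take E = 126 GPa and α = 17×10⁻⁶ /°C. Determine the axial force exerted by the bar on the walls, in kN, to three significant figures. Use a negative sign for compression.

Free thermal expansion αLΔT = 17e-6 · 6440 · 140 = 15.33 mm.
The walls engage after the gap closes; constrained expansion = 15.33 − 4 = 11.33 mm.
The walls impose strain ε = −(11.33)/6440 = -1.7589e-03; σ = Eε = 126000 · -1.7589e-03 = -221.6 MPa.
Wall reaction R = σ·A = -221.6·795 = -176200 N = -176.2 kN.

-176 kN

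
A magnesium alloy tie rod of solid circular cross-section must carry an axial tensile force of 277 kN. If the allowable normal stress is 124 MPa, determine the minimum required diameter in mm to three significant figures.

53.3 mm

Required area A ≥ P/σ_allow = 277000/124 = 2234 mm².
For a solid circular section, d ≥ √(4A/π) = 53.33 mm.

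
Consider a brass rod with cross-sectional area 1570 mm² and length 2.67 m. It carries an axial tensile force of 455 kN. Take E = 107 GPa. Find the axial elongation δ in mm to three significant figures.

7.23 mm

δ_mech = NL/(AE) = 455000·2670/(1570·107000) = 7.232 mm.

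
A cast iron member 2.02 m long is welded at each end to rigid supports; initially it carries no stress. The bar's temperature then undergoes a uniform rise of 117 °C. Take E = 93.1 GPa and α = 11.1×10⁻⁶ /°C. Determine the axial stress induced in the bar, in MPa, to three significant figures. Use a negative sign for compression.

-121 MPa

Free thermal expansion αLΔT = 11.1e-6 · 2020 · 117 = 2.623 mm.
The walls impose strain ε = −(2.623)/2020 = -1.2987e-03; σ = Eε = 93100 · -1.2987e-03 = -120.9 MPa.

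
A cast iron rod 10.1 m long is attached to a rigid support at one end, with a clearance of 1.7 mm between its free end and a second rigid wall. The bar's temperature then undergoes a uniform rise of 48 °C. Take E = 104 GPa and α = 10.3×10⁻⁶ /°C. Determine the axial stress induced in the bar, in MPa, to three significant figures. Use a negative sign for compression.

Free thermal expansion αLΔT = 10.3e-6 · 10100 · 48 = 4.993 mm.
The walls engage after the gap closes; constrained expansion = 4.993 − 1.7 = 3.293 mm.
The walls impose strain ε = −(3.293)/10100 = -3.2608e-04; σ = Eε = 104000 · -3.2608e-04 = -33.91 MPa.

-33.9 MPa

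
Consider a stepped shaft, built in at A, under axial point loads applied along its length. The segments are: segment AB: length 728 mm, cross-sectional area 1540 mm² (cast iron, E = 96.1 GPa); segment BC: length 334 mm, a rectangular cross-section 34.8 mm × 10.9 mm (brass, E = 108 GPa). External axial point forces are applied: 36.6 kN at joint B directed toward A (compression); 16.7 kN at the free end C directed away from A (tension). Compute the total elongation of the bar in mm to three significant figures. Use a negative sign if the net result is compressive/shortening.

Internal axial forces (sectioning from the free end, tension +): N_BC = 16.7 kN, N_AB = -19.9 kN.
A_BC = 379.3 mm².
δ_AB = -19900·728/(1540·96100) = -0.09789 mm
δ_BC = 16700·334/(379.3·108000) = 0.1362 mm
δ = Σδ_i = 0.03826 mm.

0.0383 mm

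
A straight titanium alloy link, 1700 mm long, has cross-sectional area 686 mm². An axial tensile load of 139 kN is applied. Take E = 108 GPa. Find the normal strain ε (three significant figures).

σ = N/A = 202.6 MPa; ε = σ/E = 202.6/108000 = 1.876e-03.

0.00188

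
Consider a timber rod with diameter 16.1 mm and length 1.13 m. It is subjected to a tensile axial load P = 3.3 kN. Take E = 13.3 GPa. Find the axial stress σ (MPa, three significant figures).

A = 203.6 mm².
σ = N/A = 3300/203.6 = 16.21 MPa.

16.2 MPa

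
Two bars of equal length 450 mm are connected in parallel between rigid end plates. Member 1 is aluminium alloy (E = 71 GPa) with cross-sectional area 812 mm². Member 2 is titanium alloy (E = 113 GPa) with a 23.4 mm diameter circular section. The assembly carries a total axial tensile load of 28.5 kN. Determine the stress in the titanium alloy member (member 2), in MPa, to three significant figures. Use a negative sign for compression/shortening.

30.3 MPa

A_2 = 430.1 mm².
Equal strain + equilibrium ⇒ each member carries load in proportion to AE: A₁E₁ = 57650000 N, A₂E₂ = 48600000 N, ΣAE = 106200000 N.
σ₂ = P·E₂/ΣAE = 28500·113000/106200000 = 30.31 MPa.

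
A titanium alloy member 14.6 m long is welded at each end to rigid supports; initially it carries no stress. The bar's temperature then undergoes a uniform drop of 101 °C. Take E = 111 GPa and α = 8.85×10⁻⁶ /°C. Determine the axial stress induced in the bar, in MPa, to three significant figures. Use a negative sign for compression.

Free thermal expansion αLΔT = 8.85e-6 · 14600 · -101 = -13.05 mm.
The walls impose strain ε = −(-13.05)/14600 = 8.9385e-04; σ = Eε = 111000 · 8.9385e-04 = 99.22 MPa.

99.2 MPa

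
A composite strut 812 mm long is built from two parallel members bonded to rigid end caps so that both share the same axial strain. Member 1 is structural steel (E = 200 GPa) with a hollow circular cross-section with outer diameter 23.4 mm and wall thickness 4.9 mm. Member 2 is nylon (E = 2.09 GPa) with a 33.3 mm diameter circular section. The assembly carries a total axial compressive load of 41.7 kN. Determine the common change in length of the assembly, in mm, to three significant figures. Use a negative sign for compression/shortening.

-0.576 mm

A_1 = 284.8 mm².
A_2 = 870.9 mm².
Equal strain + equilibrium ⇒ each member carries load in proportion to AE: A₁E₁ = 56960000 N, A₂E₂ = 1820000 N, ΣAE = 58780000 N.
δ = PL/ΣAE = -41700·812/58780000 = -0.5761 mm.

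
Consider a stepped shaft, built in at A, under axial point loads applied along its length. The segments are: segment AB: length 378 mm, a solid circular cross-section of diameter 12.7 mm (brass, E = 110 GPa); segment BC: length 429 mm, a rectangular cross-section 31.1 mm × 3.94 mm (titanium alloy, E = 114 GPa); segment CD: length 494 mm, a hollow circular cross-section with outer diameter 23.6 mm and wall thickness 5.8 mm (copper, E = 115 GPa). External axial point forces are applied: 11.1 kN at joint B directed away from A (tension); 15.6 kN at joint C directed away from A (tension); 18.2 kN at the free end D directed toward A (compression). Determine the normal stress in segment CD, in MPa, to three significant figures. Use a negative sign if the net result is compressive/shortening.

-56.1 MPa

Internal axial forces (sectioning from the free end, tension +): N_CD = -18.2 kN, N_BC = -2.6 kN, N_AB = 8.5 kN.
A_CD = 324.3 mm².
σ_CD = N_CD/A_CD = -18200/324.3 = -56.11 MPa.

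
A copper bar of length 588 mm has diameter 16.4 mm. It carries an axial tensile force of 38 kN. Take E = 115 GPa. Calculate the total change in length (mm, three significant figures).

0.920 mm

A = 211.2 mm².
δ_mech = NL/(AE) = 38000·588/(211.2·115000) = 0.9198 mm.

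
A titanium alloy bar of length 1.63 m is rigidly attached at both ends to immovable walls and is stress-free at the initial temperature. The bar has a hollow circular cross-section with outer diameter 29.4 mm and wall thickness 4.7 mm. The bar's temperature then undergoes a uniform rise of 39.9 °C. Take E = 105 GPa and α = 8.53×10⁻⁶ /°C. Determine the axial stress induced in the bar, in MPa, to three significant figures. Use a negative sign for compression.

Free thermal expansion αLΔT = 8.53e-6 · 1630 · 39.9 = 0.5548 mm.
The walls impose strain ε = −(0.5548)/1630 = -3.4035e-04; σ = Eε = 105000 · -3.4035e-04 = -35.74 MPa.

-35.7 MPa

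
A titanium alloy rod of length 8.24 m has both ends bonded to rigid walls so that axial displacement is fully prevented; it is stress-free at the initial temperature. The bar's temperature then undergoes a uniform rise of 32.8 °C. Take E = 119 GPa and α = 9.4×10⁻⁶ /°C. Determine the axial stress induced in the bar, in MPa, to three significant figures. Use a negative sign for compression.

-36.7 MPa

Free thermal expansion αLΔT = 9.4e-6 · 8240 · 32.8 = 2.541 mm.
The walls impose strain ε = −(2.541)/8240 = -3.0832e-04; σ = Eε = 119000 · -3.0832e-04 = -36.69 MPa.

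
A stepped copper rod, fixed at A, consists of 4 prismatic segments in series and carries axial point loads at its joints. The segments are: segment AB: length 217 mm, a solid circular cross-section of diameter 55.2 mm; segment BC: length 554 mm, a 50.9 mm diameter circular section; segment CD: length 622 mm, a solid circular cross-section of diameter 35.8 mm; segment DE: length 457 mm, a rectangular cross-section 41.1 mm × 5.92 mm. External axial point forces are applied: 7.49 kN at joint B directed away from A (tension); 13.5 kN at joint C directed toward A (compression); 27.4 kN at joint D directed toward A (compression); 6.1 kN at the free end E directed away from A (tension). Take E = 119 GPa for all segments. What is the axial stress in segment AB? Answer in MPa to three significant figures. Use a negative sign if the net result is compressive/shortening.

-11.4 MPa

Internal axial forces (sectioning from the free end, tension +): N_DE = 6.1 kN, N_CD = -21.3 kN, N_BC = -34.8 kN, N_AB = -27.31 kN.
A_AB = 2393 mm².
σ_AB = N_AB/A_AB = -27310/2393 = -11.41 MPa.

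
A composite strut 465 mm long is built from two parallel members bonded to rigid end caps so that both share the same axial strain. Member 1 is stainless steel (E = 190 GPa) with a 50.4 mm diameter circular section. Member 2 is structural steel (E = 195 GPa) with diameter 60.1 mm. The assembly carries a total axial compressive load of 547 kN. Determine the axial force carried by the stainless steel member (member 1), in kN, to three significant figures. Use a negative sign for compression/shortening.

A_1 = 1995 mm².
A_2 = 2837 mm².
Equal strain + equilibrium ⇒ each member carries load in proportion to AE: A₁E₁ = 379100000 N, A₂E₂ = 553200000 N, ΣAE = 932200000 N.
F₁ = P·A₁E₁/ΣAE = -547000·379100000/932200000 = -222400 N.

-222 kN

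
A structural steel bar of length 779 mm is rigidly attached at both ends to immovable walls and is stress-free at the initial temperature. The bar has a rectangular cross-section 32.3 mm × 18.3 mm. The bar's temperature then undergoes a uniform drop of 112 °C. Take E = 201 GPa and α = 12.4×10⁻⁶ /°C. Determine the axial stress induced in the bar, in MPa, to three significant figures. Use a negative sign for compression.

Free thermal expansion αLΔT = 12.4e-6 · 779 · -112 = -1.082 mm.
The walls impose strain ε = −(-1.082)/779 = 1.3888e-03; σ = Eε = 201000 · 1.3888e-03 = 279.1 MPa.

279 MPa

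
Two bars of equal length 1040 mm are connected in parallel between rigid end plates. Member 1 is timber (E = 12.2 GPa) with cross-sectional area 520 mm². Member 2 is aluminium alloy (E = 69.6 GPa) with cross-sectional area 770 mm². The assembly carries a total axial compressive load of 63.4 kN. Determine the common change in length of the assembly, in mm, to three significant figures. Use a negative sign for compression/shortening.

Equal strain + equilibrium ⇒ each member carries load in proportion to AE: A₁E₁ = 6344000 N, A₂E₂ = 53590000 N, ΣAE = 59940000 N.
δ = PL/ΣAE = -63400·1040/59940000 = -1.1 mm.

-1.10 mm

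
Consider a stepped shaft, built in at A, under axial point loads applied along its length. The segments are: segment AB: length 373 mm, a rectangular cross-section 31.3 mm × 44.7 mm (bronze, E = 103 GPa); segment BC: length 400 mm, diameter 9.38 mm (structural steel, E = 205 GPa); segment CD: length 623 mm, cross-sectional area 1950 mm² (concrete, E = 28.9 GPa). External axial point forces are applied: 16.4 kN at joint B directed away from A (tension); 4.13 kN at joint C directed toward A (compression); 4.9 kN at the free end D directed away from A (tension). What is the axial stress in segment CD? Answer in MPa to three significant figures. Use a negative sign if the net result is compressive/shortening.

2.51 MPa

Internal axial forces (sectioning from the free end, tension +): N_CD = 4.9 kN, N_BC = 0.77 kN, N_AB = 17.17 kN.
σ_CD = N_CD/A_CD = 4900/1950 = 2.513 MPa.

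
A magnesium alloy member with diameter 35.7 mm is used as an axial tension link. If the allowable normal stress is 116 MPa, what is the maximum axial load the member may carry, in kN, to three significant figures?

116 kN

A = 1001 mm².
P_max = σ_allow · A = 116 · 1001 = 116100 N = 116.1 kN.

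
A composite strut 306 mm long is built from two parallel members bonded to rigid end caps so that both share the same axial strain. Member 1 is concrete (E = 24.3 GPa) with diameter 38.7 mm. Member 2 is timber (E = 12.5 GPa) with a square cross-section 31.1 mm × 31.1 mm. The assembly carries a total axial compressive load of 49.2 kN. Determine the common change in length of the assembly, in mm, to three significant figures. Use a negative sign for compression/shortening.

-0.370 mm

A_1 = 1176 mm².
A_2 = 967.2 mm².
Equal strain + equilibrium ⇒ each member carries load in proportion to AE: A₁E₁ = 28580000 N, A₂E₂ = 12090000 N, ΣAE = 40670000 N.
δ = PL/ΣAE = -49200·306/40670000 = -0.3701 mm.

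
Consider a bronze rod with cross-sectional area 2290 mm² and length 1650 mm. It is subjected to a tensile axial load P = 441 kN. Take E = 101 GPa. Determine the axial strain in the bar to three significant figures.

0.00191

σ = N/A = 192.6 MPa; ε = σ/E = 192.6/101000 = 1.907e-03.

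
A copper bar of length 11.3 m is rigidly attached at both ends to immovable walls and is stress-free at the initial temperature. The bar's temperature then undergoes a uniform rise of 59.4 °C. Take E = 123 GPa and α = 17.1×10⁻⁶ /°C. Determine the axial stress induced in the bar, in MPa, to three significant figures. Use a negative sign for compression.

-125 MPa

Free thermal expansion αLΔT = 17.1e-6 · 11300 · 59.4 = 11.48 mm.
The walls impose strain ε = −(11.48)/11300 = -1.0157e-03; σ = Eε = 123000 · -1.0157e-03 = -124.9 MPa.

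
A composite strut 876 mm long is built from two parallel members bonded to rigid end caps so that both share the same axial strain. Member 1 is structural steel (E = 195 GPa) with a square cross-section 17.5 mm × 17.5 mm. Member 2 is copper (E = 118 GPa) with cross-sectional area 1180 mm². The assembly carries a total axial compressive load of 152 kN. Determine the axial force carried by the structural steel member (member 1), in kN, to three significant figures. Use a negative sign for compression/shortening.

A_1 = 306.2 mm².
Equal strain + equilibrium ⇒ each member carries load in proportion to AE: A₁E₁ = 59720000 N, A₂E₂ = 139200000 N, ΣAE = 199000000 N.
F₁ = P·A₁E₁/ΣAE = -152000·59720000/199000000 = -45620 N.

-45.6 kN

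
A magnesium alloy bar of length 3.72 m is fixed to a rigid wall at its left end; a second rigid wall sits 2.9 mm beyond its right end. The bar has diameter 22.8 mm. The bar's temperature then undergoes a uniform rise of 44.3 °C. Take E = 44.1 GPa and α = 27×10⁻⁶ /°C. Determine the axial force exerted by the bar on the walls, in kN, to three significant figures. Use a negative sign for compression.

-7.50 kN

Free thermal expansion αLΔT = 27e-6 · 3720 · 44.3 = 4.449 mm.
The walls engage after the gap closes; constrained expansion = 4.449 − 2.9 = 1.549 mm.
The walls impose strain ε = −(1.549)/3720 = -4.1653e-04; σ = Eε = 44100 · -4.1653e-04 = -18.37 MPa.
Wall reaction R = σ·A = -18.37·408.3 = -7500 N = -7.5 kN.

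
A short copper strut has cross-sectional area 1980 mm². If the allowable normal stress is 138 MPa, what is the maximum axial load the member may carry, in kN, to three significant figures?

P_max = σ_allow · A = 138 · 1980 = 273200 N = 273.2 kN.

273 kN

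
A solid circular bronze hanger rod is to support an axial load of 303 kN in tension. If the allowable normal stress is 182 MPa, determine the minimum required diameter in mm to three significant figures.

46.0 mm

Required area A ≥ P/σ_allow = 303000/182 = 1665 mm².
For a solid circular section, d ≥ √(4A/π) = 46.04 mm.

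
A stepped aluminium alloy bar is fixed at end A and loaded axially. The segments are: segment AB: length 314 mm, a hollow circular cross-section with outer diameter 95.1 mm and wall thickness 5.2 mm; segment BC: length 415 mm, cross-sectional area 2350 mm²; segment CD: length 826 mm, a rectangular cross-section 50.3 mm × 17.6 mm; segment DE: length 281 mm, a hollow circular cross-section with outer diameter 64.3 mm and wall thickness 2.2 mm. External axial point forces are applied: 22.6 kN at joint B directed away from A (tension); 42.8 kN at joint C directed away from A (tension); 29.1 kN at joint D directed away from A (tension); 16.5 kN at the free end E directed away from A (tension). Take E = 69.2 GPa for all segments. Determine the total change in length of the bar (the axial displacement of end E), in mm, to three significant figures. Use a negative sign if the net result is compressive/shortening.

Internal axial forces (sectioning from the free end, tension +): N_DE = 16.5 kN, N_CD = 45.6 kN, N_BC = 88.4 kN, N_AB = 111 kN.
A_AB = 1469 mm².
A_CD = 885.3 mm².
A_DE = 429.2 mm².
δ_AB = 111000·314/(1469·69200) = 0.343 mm
δ_BC = 88400·415/(2350·69200) = 0.2256 mm
δ_CD = 45600·826/(885.3·69200) = 0.6148 mm
δ_DE = 16500·281/(429.2·69200) = 0.1561 mm
δ = Σδ_i = 1.339 mm.

1.34 mm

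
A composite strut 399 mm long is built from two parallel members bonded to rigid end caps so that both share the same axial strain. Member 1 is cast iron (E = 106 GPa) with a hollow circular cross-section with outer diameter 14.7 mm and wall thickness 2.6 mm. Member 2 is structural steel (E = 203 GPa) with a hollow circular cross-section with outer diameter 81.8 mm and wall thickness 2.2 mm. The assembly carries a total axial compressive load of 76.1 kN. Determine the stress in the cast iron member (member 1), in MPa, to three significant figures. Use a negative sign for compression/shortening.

A_1 = 98.83 mm².
A_2 = 550.2 mm².
Equal strain + equilibrium ⇒ each member carries load in proportion to AE: A₁E₁ = 10480000 N, A₂E₂ = 111700000 N, ΣAE = 122200000 N.
σ₁ = P·E₁/ΣAE = -76100·106000/122200000 = -66.03 MPa.

-66.0 MPa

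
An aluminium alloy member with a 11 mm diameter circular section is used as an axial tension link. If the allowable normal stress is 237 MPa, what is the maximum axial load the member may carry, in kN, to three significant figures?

A = 95.03 mm².
P_max = σ_allow · A = 237 · 95.03 = 22520 N = 22.52 kN.

22.5 kN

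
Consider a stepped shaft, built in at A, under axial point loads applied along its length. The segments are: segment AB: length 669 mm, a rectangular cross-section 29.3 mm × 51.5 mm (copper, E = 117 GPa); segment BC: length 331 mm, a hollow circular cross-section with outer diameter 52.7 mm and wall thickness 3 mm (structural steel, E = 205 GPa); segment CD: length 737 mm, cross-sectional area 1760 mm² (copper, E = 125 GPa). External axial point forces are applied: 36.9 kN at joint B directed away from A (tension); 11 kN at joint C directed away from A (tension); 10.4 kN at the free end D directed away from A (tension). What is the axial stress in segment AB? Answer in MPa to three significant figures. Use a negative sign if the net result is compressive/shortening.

Internal axial forces (sectioning from the free end, tension +): N_CD = 10.4 kN, N_BC = 21.4 kN, N_AB = 58.3 kN.
A_AB = 1509 mm².
σ_AB = N_AB/A_AB = 58300/1509 = 38.64 MPa.

38.6 MPa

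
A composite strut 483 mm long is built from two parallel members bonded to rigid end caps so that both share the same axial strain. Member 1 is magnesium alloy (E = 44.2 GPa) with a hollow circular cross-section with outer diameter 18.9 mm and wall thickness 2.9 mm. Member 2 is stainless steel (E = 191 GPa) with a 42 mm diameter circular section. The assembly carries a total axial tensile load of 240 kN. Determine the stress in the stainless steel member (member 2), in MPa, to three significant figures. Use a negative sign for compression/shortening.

A_1 = 145.8 mm².
A_2 = 1385 mm².
Equal strain + equilibrium ⇒ each member carries load in proportion to AE: A₁E₁ = 6443000 N, A₂E₂ = 264600000 N, ΣAE = 271100000 N.
σ₂ = P·E₂/ΣAE = 240000·191000/271100000 = 169.1 MPa.

169 MPa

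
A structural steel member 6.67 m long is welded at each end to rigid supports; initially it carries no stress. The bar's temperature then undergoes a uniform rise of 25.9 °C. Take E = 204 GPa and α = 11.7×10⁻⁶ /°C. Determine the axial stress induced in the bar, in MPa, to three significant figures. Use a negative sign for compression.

Free thermal expansion αLΔT = 11.7e-6 · 6670 · 25.9 = 2.021 mm.
The walls impose strain ε = −(2.021)/6670 = -3.0303e-04; σ = Eε = 204000 · -3.0303e-04 = -61.82 MPa.

-61.8 MPa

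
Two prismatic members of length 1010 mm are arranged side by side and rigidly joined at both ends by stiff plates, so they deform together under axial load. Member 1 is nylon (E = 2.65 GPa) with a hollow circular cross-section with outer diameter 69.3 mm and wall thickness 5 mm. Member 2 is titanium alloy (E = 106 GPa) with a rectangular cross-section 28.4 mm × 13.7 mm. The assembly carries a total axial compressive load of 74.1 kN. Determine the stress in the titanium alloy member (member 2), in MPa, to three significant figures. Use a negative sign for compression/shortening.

A_1 = 1010 mm².
A_2 = 389.1 mm².
Equal strain + equilibrium ⇒ each member carries load in proportion to AE: A₁E₁ = 2677000 N, A₂E₂ = 41240000 N, ΣAE = 43920000 N.
σ₂ = P·E₂/ΣAE = -74100·106000/43920000 = -178.8 MPa.

-179 MPa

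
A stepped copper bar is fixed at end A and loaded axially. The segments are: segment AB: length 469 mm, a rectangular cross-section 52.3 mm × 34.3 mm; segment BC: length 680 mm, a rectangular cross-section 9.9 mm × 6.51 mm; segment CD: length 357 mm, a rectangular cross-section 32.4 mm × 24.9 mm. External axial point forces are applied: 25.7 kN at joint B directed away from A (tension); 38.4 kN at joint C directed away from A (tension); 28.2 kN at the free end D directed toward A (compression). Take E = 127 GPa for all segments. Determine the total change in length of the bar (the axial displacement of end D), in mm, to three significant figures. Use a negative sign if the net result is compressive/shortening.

0.823 mm

Internal axial forces (sectioning from the free end, tension +): N_CD = -28.2 kN, N_BC = 10.2 kN, N_AB = 35.9 kN.
A_AB = 1794 mm².
A_BC = 64.45 mm².
A_CD = 806.8 mm².
δ_AB = 35900·469/(1794·127000) = 0.0739 mm
δ_BC = 10200·680/(64.45·127000) = 0.8474 mm
δ_CD = -28200·357/(806.8·127000) = -0.09826 mm
δ = Σδ_i = 0.823 mm.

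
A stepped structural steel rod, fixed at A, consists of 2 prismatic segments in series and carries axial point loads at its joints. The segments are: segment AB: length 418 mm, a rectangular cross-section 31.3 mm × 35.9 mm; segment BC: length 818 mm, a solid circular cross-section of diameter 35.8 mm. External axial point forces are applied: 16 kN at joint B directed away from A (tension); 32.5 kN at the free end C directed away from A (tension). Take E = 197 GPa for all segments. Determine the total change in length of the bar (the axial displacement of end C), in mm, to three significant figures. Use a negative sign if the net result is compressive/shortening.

0.226 mm

Internal axial forces (sectioning from the free end, tension +): N_BC = 32.5 kN, N_AB = 48.5 kN.
A_AB = 1124 mm².
A_BC = 1007 mm².
δ_AB = 48500·418/(1124·197000) = 0.09158 mm
δ_BC = 32500·818/(1007·197000) = 0.1341 mm
δ = Σδ_i = 0.2256 mm.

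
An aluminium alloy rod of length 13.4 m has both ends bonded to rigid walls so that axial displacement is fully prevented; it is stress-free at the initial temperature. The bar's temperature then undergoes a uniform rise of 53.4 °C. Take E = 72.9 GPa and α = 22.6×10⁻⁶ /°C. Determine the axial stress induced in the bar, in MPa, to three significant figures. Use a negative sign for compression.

Free thermal expansion αLΔT = 22.6e-6 · 13400 · 53.4 = 16.17 mm.
The walls impose strain ε = −(16.17)/13400 = -1.2068e-03; σ = Eε = 72900 · -1.2068e-03 = -87.98 MPa.

-88.0 MPa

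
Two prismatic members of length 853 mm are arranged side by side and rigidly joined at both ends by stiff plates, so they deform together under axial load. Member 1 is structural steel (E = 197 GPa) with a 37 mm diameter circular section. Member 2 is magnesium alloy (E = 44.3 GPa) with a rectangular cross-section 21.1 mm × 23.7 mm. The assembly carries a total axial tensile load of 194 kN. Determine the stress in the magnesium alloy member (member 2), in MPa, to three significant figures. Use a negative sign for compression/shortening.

A_1 = 1075 mm².
A_2 = 500.1 mm².
Equal strain + equilibrium ⇒ each member carries load in proportion to AE: A₁E₁ = 211800000 N, A₂E₂ = 22150000 N, ΣAE = 234000000 N.
σ₂ = P·E₂/ΣAE = 194000·44300/234000000 = 36.73 MPa.

36.7 MPa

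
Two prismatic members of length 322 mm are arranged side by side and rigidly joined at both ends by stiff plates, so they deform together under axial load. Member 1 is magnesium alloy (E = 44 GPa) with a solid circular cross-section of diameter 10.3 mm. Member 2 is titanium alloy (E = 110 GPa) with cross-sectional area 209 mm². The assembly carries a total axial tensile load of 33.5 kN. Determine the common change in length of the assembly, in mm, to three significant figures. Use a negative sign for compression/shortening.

A_1 = 83.32 mm².
Equal strain + equilibrium ⇒ each member carries load in proportion to AE: A₁E₁ = 3666000 N, A₂E₂ = 22990000 N, ΣAE = 26660000 N.
δ = PL/ΣAE = 33500·322/26660000 = 0.4047 mm.

0.405 mm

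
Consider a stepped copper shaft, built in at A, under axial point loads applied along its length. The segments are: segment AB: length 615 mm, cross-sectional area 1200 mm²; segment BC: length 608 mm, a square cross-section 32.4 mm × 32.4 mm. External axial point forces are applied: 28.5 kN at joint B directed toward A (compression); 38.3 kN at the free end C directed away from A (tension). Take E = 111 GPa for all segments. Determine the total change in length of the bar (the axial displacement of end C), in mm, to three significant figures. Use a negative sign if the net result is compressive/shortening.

0.245 mm

Internal axial forces (sectioning from the free end, tension +): N_BC = 38.3 kN, N_AB = 9.8 kN.
A_BC = 1050 mm².
δ_AB = 9800·615/(1200·111000) = 0.04525 mm
δ_BC = 38300·608/(1050·111000) = 0.1998 mm
δ = Σδ_i = 0.2451 mm.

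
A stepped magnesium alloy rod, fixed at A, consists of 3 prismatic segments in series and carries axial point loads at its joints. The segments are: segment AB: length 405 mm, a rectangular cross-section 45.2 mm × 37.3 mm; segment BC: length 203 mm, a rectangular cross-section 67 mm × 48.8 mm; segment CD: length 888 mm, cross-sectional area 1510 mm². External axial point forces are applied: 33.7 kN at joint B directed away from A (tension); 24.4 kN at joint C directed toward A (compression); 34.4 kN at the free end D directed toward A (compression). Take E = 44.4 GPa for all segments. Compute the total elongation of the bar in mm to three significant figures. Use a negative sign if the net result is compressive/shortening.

-0.674 mm

Internal axial forces (sectioning from the free end, tension +): N_CD = -34.4 kN, N_BC = -58.8 kN, N_AB = -25.1 kN.
A_AB = 1686 mm².
A_BC = 3270 mm².
δ_AB = -25100·405/(1686·44400) = -0.1358 mm
δ_BC = -58800·203/(3270·44400) = -0.08222 mm
δ_CD = -34400·888/(1510·44400) = -0.4556 mm
δ = Σδ_i = -0.6737 mm.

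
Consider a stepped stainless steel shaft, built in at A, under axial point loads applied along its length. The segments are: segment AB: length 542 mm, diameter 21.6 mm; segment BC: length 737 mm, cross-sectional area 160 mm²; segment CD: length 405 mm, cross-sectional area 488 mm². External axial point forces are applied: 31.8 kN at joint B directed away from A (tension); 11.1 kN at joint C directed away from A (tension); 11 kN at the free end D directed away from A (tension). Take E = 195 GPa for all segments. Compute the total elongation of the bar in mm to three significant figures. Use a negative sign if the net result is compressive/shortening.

0.978 mm

Internal axial forces (sectioning from the free end, tension +): N_CD = 11 kN, N_BC = 22.1 kN, N_AB = 53.9 kN.
A_AB = 366.4 mm².
δ_AB = 53900·542/(366.4·195000) = 0.4088 mm
δ_BC = 22100·737/(160·195000) = 0.522 mm
δ_CD = 11000·405/(488·195000) = 0.04682 mm
δ = Σδ_i = 0.9777 mm.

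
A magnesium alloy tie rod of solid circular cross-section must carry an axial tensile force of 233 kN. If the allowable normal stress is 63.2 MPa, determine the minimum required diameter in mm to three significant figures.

Required area A ≥ P/σ_allow = 233000/63.2 = 3687 mm².
For a solid circular section, d ≥ √(4A/π) = 68.51 mm.

68.5 mm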